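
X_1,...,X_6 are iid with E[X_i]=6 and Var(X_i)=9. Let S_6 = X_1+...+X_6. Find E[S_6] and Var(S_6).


E[S_n] = n*mu = 6*6 = 36
Var(S_n) = n*sigma^2 = 6*9 = 54

E[S_6]=36, Var(S_6)=54


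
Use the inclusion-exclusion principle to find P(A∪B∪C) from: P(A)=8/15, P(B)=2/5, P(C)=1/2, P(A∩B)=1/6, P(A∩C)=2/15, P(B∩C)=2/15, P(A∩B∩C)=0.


P(A∪B∪C) = P(A)+P(B)+P(C) - P(AB)-P(AC)-P(BC) + P(ABC)
= 8/15+2/5+1/2 - 1/6-2/15-2/15 + 0
= 1

1


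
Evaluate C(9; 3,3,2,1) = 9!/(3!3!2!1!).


9! = 362880
Denominator: 3!=6 * 3!=6 * 2!=2 * 1!=1
Coefficient = 362880 / 72 = 5040

5040


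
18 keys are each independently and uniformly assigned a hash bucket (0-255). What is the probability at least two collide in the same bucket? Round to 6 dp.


P(all different) = prod((256-i)/256 for i=0..17) = 0.542396
P(at least one match) = 1 - 0.542396 = 0.457604

0.457604


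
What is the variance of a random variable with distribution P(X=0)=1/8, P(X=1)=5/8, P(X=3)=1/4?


E[X] = 11/8, E[X^2] = 23/8
Var(X) = E[X^2] - (E[X])^2 = 23/8 - (11/8)^2 = 63/64

63/64


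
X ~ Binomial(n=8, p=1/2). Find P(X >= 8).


P(X>=8) = P(X=8)
= 1/256
= 1/256

1/256


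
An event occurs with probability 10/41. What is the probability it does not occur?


P(A') = 1 - P(A) = 1 - 10/41 = 31/41

31/41


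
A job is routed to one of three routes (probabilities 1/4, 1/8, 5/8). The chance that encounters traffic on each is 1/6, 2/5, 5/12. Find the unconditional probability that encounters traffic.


P(A) = P(A|B1)P(B1) + P(A|B2)P(B2) + P(A|B3)P(B3)
= 1/6*1/4 + 2/5*1/8 + 5/12*5/8
= 1/24 + 1/20 + 25/96 = 169/480

169/480


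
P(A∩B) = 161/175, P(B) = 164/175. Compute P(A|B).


P(A|B) = P(A∩B)/P(B) = (161/175)/(164/175) = 161/164

161/164


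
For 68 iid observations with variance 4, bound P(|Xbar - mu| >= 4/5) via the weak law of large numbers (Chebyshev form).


Var(Xbar) = Var(X)/n = 4/68
Chebyshev: P(|Xbar-mu| >= 4/5) <= Var(Xbar)/(4/5)^2 = (1/17)/(16/25) = 25/272

25/272


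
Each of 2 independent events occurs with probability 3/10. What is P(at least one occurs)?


P(at least one) = 1 - P(none)
P(none) = (1 - 3/10)^2 = (7/10)^2 = 49/100
P(at least one) = 1 - 49/100 = 51/100

51/100


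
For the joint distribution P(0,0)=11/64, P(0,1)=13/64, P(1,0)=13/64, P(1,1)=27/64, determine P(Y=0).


P(Y=0) = P(0,0)+P(1,0) = 11/64 + 13/64 = 24/64 = 3/8

3/8


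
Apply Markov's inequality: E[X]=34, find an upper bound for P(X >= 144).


Markov: P(X >= a) <= E[X]/a
P(X >= 144) <= 34/144 = 17/72

17/72


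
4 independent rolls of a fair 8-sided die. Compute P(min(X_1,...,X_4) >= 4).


P(min >= 4) = P(all X_i >= 4) = (P(X_1 >= 4))^4
= (5/8)^4 = 625/4096

625/4096


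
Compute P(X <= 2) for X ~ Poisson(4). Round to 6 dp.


P(X<=2) = e^(-4)*4^0/0! + e^(-4)*4^1/1! + e^(-4)*4^2/2!
≈ 0.0183156389 + 0.0732625556 + 0.1465251111
= 0.2381033056
≈ 0.238103

0.238103


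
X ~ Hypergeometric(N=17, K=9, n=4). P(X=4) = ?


P(X=4) = C(9,4)*C(8,0) / C(17,4)
= 126*1 / 2380
= 126/2380 = 9/170

9/170


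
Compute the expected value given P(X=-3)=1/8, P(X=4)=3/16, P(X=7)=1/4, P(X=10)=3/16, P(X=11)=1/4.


E[X] = sum(x * P(x))
= -3*1/8 + 4*3/16 + 7*1/4 + 10*3/16 + 11*1/4
= 27/4

27/4


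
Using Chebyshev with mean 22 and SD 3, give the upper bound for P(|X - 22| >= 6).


k = 6/3 = 2
Chebyshev: P(|X-mu| >= k*sigma) <= 1/k^2 = 1/2^2 = 1/4

1/4


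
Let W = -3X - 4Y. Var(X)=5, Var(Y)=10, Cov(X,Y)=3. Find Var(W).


Var(-3X - 4Y) = (-3)^2*Var(X) + (-4)^2*Var(Y) + 2*(-3)*(-4)*Cov(X,Y)
= 9*5 + 16*10 + 24*3
= 45 + 160 + 72 = 277

277


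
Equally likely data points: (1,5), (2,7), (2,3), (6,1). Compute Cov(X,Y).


E[X]=11/4, E[Y]=4, E[XY]=31/4
Cov(X,Y) = E[XY] - E[X]E[Y] = 31/4 - 11/4*4 = -13/4

-13/4


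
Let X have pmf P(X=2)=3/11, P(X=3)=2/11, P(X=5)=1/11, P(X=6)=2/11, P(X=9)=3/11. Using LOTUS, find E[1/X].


E[1/X] = sum(g(x)*P(x))
= 1/2*3/11 + 1/3*2/11 + 1/5*1/11 + 1/6*2/11 + 1/9*3/11
= 91/330

91/330


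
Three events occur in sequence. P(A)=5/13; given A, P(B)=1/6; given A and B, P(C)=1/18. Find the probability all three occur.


P(A∩B∩C) = P(A) * P(B|A) * P(C|A∩B)
= 5/13 * 1/6 * 1/18
= 5/78 * 1/18 = 5/1404

5/1404


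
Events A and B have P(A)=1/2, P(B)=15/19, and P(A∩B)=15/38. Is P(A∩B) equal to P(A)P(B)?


P(A)*P(B) = 1/2*15/19 = 15/38
P(A∩B) = 15/38, which equals P(A)P(B), so independent

Yes, A and B are independent


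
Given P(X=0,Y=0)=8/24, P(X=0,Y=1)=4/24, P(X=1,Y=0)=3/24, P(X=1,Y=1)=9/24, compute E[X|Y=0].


P(Y=0) = 11/24
E[X|Y=0] = (0*8 + 1*3)/11 = 3/11

3/11


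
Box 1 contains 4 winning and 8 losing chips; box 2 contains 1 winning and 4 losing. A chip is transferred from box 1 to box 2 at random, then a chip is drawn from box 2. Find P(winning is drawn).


P(transfer winning) = 4/12 = 1/3; P(transfer losing) = 2/3
If winning transferred: Urn II has 2 winning of 6, so P(winning|winning moved) = 1/3
If losing transferred: Urn II has 1 winning of 6, so P(winning|losing moved) = 1/6
By total probability: P(winning) = 1/3*1/3 + 2/3*1/6 = 2/9

2/9


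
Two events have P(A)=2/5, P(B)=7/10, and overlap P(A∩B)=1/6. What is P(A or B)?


P(A∪B) = P(A) + P(B) - P(A∩B)
= 2/5 + 7/10 - 1/6 = 14/15

14/15


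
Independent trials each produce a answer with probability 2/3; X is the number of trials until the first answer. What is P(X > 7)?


P(X > 7) = P(first 7 trials all fail) = (1-p)^7 = (1/3)^7 = 1/2187

1/2187


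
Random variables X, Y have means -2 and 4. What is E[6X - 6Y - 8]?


E[6X - 6Y - 8] = 6*E[X] - 6*E[Y] - 8
= (6)*(-2) + (-6)*(4) + (-8)
= -12 - 24 - 8 = -44

-44


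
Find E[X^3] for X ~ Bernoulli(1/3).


For Bernoulli: X in {0,1}
E[X^3] = 0^3*(1-1/3) + 1^3*1/3 = 1/3

1/3


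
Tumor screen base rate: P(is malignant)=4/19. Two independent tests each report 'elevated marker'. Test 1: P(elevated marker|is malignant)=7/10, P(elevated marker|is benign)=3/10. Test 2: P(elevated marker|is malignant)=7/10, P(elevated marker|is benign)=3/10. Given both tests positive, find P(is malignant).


After test 1: P(+) = 7/10*4/19 + 3/10*15/19 = 73/190
P(B|+) = (14/95)/(73/190) = 28/73
After test 2 (use post1 as new prior): P(+) = 7/10*28/73 + 3/10*45/73 = 331/730
P(B|+,+) = (98/365)/(331/730) = 196/331

196/331


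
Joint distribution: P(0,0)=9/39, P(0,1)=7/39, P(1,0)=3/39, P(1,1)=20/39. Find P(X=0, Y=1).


Read from table: P(X=0, Y=1) = 7/39

7/39


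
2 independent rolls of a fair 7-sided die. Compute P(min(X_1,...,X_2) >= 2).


P(min >= 2) = P(all X_i >= 2) = (P(X_1 >= 2))^2
= (6/7)^2 = 36/49

36/49


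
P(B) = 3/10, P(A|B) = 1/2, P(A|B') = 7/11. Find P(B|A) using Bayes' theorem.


P(A) = P(A|B)P(B) + P(A|B')P(B') = 1/2*3/10 + 7/11*7/10 = 131/220
P(B|A) = P(A|B)P(B)/P(A) = (3/20)/(131/220) = 33/131

33/131


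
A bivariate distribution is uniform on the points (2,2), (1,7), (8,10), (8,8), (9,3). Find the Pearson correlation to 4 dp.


Cov(X,Y) = 2.8000, Var(X) = 11.4400, Var(Y) = 9.2000
rho = Cov/(sqrt(VarX)*sqrt(VarY)) = 0.2729

0.2729


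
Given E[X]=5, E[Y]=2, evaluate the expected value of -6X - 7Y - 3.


E[-6X - 7Y - 3] = -6*E[X] - 7*E[Y] - 3
= (-6)*(5) + (-7)*(2) + (-3)
= -30 - 14 - 3 = -47

-47


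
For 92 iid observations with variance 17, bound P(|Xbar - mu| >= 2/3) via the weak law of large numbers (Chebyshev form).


Var(Xbar) = Var(X)/n = 17/92
Chebyshev: P(|Xbar-mu| >= 2/3) <= Var(Xbar)/(2/3)^2 = (17/92)/(4/9) = 153/368

153/368


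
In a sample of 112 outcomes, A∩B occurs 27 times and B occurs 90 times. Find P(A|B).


P(A|B) = P(A∩B)/P(B) = (27/112)/(90/112) = 27/90 = 3/10

3/10


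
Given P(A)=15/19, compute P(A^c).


P(A') = 1 - P(A) = 1 - 15/19 = 4/19

4/19


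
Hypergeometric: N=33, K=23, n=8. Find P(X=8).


P(X=8) = C(23,8)*C(10,0) / C(33,8)
= 490314*1 / 13884156
= 490314/13884156 = 7429/210366

7429/210366


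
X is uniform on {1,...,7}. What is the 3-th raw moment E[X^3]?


E[X^3] = (1/7) * sum(x^3 for x=1..7)
= 784/7 = 112

112


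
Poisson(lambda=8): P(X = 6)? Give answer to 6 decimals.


P(X=6) = e^(-8) * 8^6 / 6!
≈ 0.0003354626279 * 262144 / 720
≈ 0.122138

0.122138


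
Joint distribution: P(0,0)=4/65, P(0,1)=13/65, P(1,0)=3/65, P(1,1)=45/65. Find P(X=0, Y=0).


Read from table: P(X=0, Y=0) = 4/65

4/65


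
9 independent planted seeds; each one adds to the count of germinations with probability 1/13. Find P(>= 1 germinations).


P(at least one) = 1 - P(none)
P(none) = (1 - 1/13)^9 = (12/13)^9 = 5159780352/10604499373
P(at least one) = 1 - 5159780352/10604499373 = 5444719021/10604499373

5444719021/10604499373


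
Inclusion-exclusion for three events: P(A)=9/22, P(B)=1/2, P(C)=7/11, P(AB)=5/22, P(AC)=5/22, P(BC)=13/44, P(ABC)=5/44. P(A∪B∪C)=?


P(A∪B∪C) = P(A)+P(B)+P(C) - P(AB)-P(AC)-P(BC) + P(ABC)
= 9/22+1/2+7/11 - 5/22-5/22-13/44 + 5/44
= 10/11

10/11


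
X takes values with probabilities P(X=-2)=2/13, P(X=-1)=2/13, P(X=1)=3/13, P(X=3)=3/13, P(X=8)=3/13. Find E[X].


E[X] = sum(x * P(x))
= -2*2/13 - 1*2/13 + 1*3/13 + 3*3/13 + 8*3/13
= 30/13

30/13


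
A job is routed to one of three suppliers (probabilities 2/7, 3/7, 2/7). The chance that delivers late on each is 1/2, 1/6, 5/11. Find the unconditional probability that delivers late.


P(A) = P(A|B1)P(B1) + P(A|B2)P(B2) + P(A|B3)P(B3)
= 1/2*2/7 + 1/6*3/7 + 5/11*2/7
= 1/7 + 1/14 + 10/77 = 53/154

53/154


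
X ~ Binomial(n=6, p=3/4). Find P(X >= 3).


P(X>=3) = P(X=3) + P(X=4) + P(X=5) + P(X=6)
= 135/1024 + 1215/4096 + 729/2048 + 729/4096
= 1971/2048

1971/2048


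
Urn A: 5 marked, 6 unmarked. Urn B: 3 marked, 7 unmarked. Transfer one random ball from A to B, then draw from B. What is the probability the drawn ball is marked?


P(transfer marked) = 5/11; P(transfer unmarked) = 6/11
If marked transferred: Urn II has 4 marked of 11, so P(marked|marked moved) = 4/11
If unmarked transferred: Urn II has 3 marked of 11, so P(marked|unmarked moved) = 3/11
By total probability: P(marked) = 5/11*4/11 + 6/11*3/11 = 38/121

38/121


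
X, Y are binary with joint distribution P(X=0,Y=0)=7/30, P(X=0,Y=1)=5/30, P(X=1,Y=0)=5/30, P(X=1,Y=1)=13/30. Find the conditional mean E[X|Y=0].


P(Y=0) = 12/30
E[X|Y=0] = (0*7 + 1*5)/12 = 5/12

5/12


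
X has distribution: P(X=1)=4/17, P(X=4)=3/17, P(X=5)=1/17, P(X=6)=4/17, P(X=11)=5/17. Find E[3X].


E[3X] = sum(g(x)*P(x))
= 3*4/17 + 12*3/17 + 15*1/17 + 18*4/17 + 33*5/17
= 300/17

300/17


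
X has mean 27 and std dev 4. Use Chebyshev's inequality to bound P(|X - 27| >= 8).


k = 8/4 = 2
Chebyshev: P(|X-mu| >= k*sigma) <= 1/k^2 = 1/2^2 = 1/4

1/4


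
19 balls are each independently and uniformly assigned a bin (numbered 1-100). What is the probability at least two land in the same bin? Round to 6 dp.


P(all different) = prod((100-i)/100 for i=0..18) = 0.160987
P(at least one match) = 1 - 0.160987 = 0.839013

0.839013


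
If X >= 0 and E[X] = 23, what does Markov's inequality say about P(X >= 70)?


Markov: P(X >= a) <= E[X]/a
P(X >= 70) <= 23/70

23/70


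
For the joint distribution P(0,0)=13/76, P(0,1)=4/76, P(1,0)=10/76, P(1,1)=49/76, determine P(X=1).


P(X=1) = P(1,0)+P(1,1) = 10/76 + 49/76 = 59/76

59/76


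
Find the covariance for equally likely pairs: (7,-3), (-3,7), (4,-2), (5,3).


E[X]=13/4, E[Y]=5/4, E[XY]=-35/4
Cov(X,Y) = E[XY] - E[X]E[Y] = -35/4 - 13/4*5/4 = -205/16

-205/16


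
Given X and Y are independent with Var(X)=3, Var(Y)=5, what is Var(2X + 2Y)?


Independence => Cov(X,Y)=0
Var(2X + 2Y) = 2^2*Var(X) + 2^2*Var(Y)
= 4*3 + 4*5 = 32

32


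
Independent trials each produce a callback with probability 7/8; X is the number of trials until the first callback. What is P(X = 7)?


P(X=7) = (1-p)^6 * p = (1/8)^6 * 7/8
= 1/262144 * 7/8 = 7/2097152

7/2097152


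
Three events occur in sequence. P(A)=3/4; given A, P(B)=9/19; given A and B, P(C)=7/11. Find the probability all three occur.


P(A∩B∩C) = P(A) * P(B|A) * P(C|A∩B)
= 3/4 * 9/19 * 7/11
= 27/76 * 7/11 = 189/836

189/836


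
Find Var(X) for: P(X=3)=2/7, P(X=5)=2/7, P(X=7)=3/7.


E[X] = 37/7, E[X^2] = 215/7
Var(X) = E[X^2] - (E[X])^2 = 215/7 - (37/7)^2 = 136/49

136/49


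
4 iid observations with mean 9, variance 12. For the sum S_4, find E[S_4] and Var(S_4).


E[S_n] = n*mu = 4*9 = 36
Var(S_n) = n*sigma^2 = 4*12 = 48

E[S_4]=36, Var(S_4)=48


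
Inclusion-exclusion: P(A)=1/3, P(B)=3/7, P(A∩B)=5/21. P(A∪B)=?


P(A∪B) = P(A) + P(B) - P(A∩B)
= 1/3 + 3/7 - 5/21 = 11/21

11/21


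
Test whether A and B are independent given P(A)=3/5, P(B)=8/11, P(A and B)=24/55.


P(A)*P(B) = 3/5*8/11 = 24/55
P(A∩B) = 24/55, which equals P(A)P(B), so independent

Yes, A and B are independent


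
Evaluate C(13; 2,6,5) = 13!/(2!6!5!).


13! = 6227020800
Denominator: 2!=2 * 6!=720 * 5!=120
Coefficient = 6227020800 / 172800 = 36036

36036


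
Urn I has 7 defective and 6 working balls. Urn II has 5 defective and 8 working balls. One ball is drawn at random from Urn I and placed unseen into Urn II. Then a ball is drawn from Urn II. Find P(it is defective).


P(transfer defective) = 7/13; P(transfer working) = 6/13
If defective transferred: Urn II has 6 defective of 14, so P(defective|defective moved) = 3/7
If working transferred: Urn II has 5 defective of 14, so P(defective|working moved) = 5/14
By total probability: P(defective) = 7/13*3/7 + 6/13*5/14 = 36/91

36/91


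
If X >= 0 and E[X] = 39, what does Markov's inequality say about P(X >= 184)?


Markov: P(X >= a) <= E[X]/a
P(X >= 184) <= 39/184

39/184


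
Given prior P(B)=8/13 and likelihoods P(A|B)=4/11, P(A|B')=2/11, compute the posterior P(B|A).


P(A) = P(A|B)P(B) + P(A|B')P(B') = 4/11*8/13 + 2/11*5/13 = 42/143
P(B|A) = P(A|B)P(B)/P(A) = (32/143)/(42/143) = 16/21

16/21


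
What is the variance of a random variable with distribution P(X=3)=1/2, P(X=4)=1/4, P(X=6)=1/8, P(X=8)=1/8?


E[X] = 17/4, E[X^2] = 21
Var(X) = E[X^2] - (E[X])^2 = 21 - (17/4)^2 = 47/16

47/16


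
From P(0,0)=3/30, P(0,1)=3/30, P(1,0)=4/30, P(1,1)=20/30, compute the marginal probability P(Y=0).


P(Y=0) = P(0,0)+P(1,0) = 3/30 + 4/30 = 7/30

7/30


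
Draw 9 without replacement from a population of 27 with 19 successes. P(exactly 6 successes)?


P(X=6) = C(19,6)*C(8,3) / C(27,9)
= 27132*56 / 4686825
= 1519392/4686825 = 26656/82225

26656/82225


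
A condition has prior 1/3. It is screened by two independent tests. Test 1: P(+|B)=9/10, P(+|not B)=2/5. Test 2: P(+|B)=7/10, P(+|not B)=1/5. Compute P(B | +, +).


After test 1: P(+) = 9/10*1/3 + 2/5*2/3 = 17/30
P(B|+) = (3/10)/(17/30) = 9/17
After test 2 (use post1 as new prior): P(+) = 7/10*9/17 + 1/5*8/17 = 79/170
P(B|+,+) = (63/170)/(79/170) = 63/79

63/79


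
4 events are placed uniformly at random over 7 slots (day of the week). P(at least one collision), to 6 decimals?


P(all different) = prod((7-i)/7 for i=0..3) = 0.349854
P(at least one match) = 1 - 0.349854 = 0.650146

0.650146


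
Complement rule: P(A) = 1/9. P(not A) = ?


P(A') = 1 - P(A) = 1 - 1/9 = 8/9

8/9


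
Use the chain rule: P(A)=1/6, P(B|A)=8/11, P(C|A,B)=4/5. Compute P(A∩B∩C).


P(A∩B∩C) = P(A) * P(B|A) * P(C|A∩B)
= 1/6 * 8/11 * 4/5
= 4/33 * 4/5 = 16/165

16/165


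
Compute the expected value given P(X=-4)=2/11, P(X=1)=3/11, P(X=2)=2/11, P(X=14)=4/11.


E[X] = sum(x * P(x))
= -4*2/11 + 1*3/11 + 2*2/11 + 14*4/11
= 5

5


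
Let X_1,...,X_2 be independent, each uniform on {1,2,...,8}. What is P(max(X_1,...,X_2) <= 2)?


P(max <= 2) = P(all X_i <= 2) = (P(X_1 <= 2))^2
= (2/8)^2 = (1/4)^2 = 1/16

1/16


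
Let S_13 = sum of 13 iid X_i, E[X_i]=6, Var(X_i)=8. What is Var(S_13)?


By independence, Var(S_n) = n*Var(X_1) = 13*8 = 104

104


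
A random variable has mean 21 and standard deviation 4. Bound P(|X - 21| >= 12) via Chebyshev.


k = 12/4 = 3
Chebyshev: P(|X-mu| >= k*sigma) <= 1/k^2 = 1/3^2 = 1/9

1/9


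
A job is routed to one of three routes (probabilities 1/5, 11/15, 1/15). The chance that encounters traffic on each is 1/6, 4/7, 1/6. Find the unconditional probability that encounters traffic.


P(A) = P(A|B1)P(B1) + P(A|B2)P(B2) + P(A|B3)P(B3)
= 1/6*1/5 + 4/7*11/15 + 1/6*1/15
= 1/30 + 44/105 + 1/90 = 146/315

146/315


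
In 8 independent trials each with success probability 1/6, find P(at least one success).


P(at least one) = 1 - P(none)
P(none) = (1 - 1/6)^8 = (5/6)^8 = 390625/1679616
P(at least one) = 1 - 390625/1679616 = 1288991/1679616

1288991/1679616


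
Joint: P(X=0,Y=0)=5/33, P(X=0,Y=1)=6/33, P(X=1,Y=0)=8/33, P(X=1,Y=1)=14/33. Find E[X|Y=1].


P(Y=1) = 20/33
E[X|Y=1] = (0*6 + 1*14)/20 = 14/20 = 7/10

7/10


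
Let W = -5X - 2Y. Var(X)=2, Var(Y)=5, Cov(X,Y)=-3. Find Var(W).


Var(-5X - 2Y) = (-5)^2*Var(X) + (-2)^2*Var(Y) + 2*(-5)*(-2)*Cov(X,Y)
= 25*2 + 4*5 + 20*(-3)
= 50 + 20 - 60 = 10

10


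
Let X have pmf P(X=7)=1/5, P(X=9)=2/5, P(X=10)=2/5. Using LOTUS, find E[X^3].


E[X^3] = sum(g(x)*P(x))
= 343*1/5 + 729*2/5 + 1000*2/5
= 3801/5

3801/5


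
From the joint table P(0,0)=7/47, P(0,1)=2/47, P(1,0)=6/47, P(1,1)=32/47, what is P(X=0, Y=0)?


Read from table: P(X=0, Y=0) = 7/47

7/47


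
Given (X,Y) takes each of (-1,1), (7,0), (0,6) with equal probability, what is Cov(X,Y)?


E[X]=2, E[Y]=7/3, E[XY]=-1/3
Cov(X,Y) = E[XY] - E[X]E[Y] = -1/3 - 2*7/3 = -5

-5


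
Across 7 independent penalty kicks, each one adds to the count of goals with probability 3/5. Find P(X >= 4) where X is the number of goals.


P(X>=4) = P(X=4) + P(X=5) + P(X=6) + P(X=7)
= 4536/15625 + 20412/78125 + 10206/78125 + 2187/78125
= 11097/15625

11097/15625


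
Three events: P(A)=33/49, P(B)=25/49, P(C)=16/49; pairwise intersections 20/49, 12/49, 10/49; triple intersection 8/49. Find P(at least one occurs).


P(A∪B∪C) = P(A)+P(B)+P(C) - P(AB)-P(AC)-P(BC) + P(ABC)
= 33/49+25/49+16/49 - 20/49-12/49-10/49 + 8/49
= 40/49

40/49


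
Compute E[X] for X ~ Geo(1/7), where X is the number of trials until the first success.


For geometric (trials until first success), E[X] = 1/p = 1/(1/7) = 7

7


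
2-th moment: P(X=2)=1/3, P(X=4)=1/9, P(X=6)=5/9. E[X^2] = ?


E[X^2] = sum(x^2 * P(x))
= 4*1/3 + 16*1/9 + 36*5/9
= 208/9

208/9


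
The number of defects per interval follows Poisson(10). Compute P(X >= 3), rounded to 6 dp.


P(X>=3) = 1 - P(X<=2) = 1 - (e^(-10)*10^0/0! + e^(-10)*10^1/1! + e^(-10)*10^2/2!)
≈ 1 - (0.0000453999 + 0.0004539993 + 0.0022699965)
= 1 - 0.0027693957 = 0.9972306043
≈ 0.997231

0.997231


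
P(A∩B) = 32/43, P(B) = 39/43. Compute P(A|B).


P(A|B) = P(A∩B)/P(B) = (32/43)/(39/43) = 32/39

32/39


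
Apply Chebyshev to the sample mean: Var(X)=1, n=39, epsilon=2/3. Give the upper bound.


Var(Xbar) = Var(X)/n = 1/39
Chebyshev: P(|Xbar-mu| >= 2/3) <= Var(Xbar)/(2/3)^2 = (1/39)/(4/9) = 3/52

3/52


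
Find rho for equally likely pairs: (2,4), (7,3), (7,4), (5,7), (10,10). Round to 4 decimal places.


Cov(X,Y) = 3.6800, Var(X) = 6.9600, Var(Y) = 6.6400
rho = Cov/(sqrt(VarX)*sqrt(VarY)) = 0.5413

0.5413


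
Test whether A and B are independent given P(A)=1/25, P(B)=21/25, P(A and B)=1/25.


P(A)*P(B) = 1/25*21/25 = 21/625
P(A∩B) = 1/25 != 21/625, so not independent

No, A and B are not independent


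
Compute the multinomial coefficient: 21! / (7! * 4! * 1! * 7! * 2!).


21! = 51090942171709440000
Denominator: 7!=5040 * 4!=24 * 1!=1 * 7!=5040 * 2!=2
Coefficient = 51090942171709440000 / 1219276800 = 41902660800

41902660800


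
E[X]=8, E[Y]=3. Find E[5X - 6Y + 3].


E[5X - 6Y + 3] = 5*E[X] - 6*E[Y] + 3
= (5)*(8) + (-6)*(3) + (3)
= 40 - 18 + 3 = 25

25


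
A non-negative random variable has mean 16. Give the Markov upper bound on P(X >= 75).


Markov: P(X >= a) <= E[X]/a
P(X >= 75) <= 16/75

16/75


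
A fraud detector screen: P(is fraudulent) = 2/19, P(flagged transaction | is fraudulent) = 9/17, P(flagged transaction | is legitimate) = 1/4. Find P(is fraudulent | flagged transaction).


P(A) = P(A|B)P(B) + P(A|B')P(B') = 9/17*2/19 + 1/4*17/19 = 19/68
P(B|A) = P(A|B)P(B)/P(A) = (18/323)/(19/68) = 72/361

72/361


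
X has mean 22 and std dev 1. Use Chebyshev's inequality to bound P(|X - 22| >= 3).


k = 3/1 = 3
Chebyshev: P(|X-mu| >= k*sigma) <= 1/k^2 = 1/3^2 = 1/9

1/9


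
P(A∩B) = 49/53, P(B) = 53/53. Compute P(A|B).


P(A|B) = P(A∩B)/P(B) = (49/53)/(53/53) = 49/53

49/53


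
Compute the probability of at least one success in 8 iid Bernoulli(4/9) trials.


P(at least one) = 1 - P(none)
P(none) = (1 - 4/9)^8 = (5/9)^8 = 390625/43046721
P(at least one) = 1 - 390625/43046721 = 42656096/43046721

42656096/43046721


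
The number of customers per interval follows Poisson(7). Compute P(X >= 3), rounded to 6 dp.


P(X>=3) = 1 - P(X<=2) = 1 - (e^(-7)*7^0/0! + e^(-7)*7^1/1! + e^(-7)*7^2/2!)
≈ 1 - (0.0009118820 + 0.0063831738 + 0.0223411082)
= 1 - 0.0296361640 = 0.9703638360
≈ 0.970364

0.970364


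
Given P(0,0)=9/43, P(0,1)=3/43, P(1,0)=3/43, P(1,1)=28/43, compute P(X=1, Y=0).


Read from table: P(X=1, Y=0) = 3/43

3/43


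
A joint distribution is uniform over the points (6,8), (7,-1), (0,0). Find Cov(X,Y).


E[X]=13/3, E[Y]=7/3, E[XY]=41/3
Cov(X,Y) = E[XY] - E[X]E[Y] = 41/3 - 13/3*7/3 = 32/9

32/9


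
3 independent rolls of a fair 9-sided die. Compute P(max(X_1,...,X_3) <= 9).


P(max <= 9) = P(all X_i <= 9) = (P(X_1 <= 9))^3
= (9/9)^3 = 1^3 = 1

1


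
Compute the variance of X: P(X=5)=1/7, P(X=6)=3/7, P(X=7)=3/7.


E[X] = 44/7, E[X^2] = 40
Var(X) = E[X^2] - (E[X])^2 = 40 - (44/7)^2 = 24/49

24/49


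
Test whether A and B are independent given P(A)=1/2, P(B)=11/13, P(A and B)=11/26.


P(A)*P(B) = 1/2*11/13 = 11/26
P(A∩B) = 11/26, which equals P(A)P(B), so independent

Yes, A and B are independent


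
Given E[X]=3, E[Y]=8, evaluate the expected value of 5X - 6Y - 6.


E[5X - 6Y - 6] = 5*E[X] - 6*E[Y] - 6
= (5)*(3) + (-6)*(8) + (-6)
= 15 - 48 - 6 = -39

-39


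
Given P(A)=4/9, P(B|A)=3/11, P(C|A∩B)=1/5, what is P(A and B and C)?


P(A∩B∩C) = P(A) * P(B|A) * P(C|A∩B)
= 4/9 * 3/11 * 1/5
= 4/33 * 1/5 = 4/165

4/165


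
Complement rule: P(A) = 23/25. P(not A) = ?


P(A') = 1 - P(A) = 1 - 23/25 = 2/25

2/25


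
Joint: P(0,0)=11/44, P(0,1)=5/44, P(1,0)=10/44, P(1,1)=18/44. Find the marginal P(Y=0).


P(Y=0) = P(0,0)+P(1,0) = 11/44 + 10/44 = 21/44

21/44


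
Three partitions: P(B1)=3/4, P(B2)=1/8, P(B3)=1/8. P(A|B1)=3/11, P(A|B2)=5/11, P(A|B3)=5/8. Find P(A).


P(A) = P(A|B1)P(B1) + P(A|B2)P(B2) + P(A|B3)P(B3)
= 3/11*3/4 + 5/11*1/8 + 5/8*1/8
= 9/44 + 5/88 + 5/64 = 239/704

239/704


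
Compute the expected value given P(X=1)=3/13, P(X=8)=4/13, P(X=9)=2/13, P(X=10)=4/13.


E[X] = sum(x * P(x))
= 1*3/13 + 8*4/13 + 9*2/13 + 10*4/13
= 93/13

93/13


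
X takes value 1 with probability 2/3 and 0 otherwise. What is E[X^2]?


For Bernoulli: X in {0,1}
E[X^2] = 0^2*(1-2/3) + 1^2*2/3 = 2/3

2/3


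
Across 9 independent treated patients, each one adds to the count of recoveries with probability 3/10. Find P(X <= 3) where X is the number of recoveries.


P(X<=3) = P(X=0) + P(X=1) + P(X=2) + P(X=3)
= 40353607/1000000000 + 155649627/1000000000 + 66706983/250000000 + 66706983/250000000
= 364829549/500000000

364829549/500000000


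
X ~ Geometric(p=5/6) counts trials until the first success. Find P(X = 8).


P(X=8) = (1-p)^7 * p = (1/6)^7 * 5/6
= 1/279936 * 5/6 = 5/1679616

5/1679616


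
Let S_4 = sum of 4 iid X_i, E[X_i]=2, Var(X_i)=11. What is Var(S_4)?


By independence, Var(S_n) = n*Var(X_1) = 4*11 = 44

44


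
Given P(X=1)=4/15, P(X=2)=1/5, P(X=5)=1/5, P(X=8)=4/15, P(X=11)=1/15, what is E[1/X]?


E[1/X] = sum(g(x)*P(x))
= 1*4/15 + 1/2*1/5 + 1/5*1/5 + 1/8*4/15 + 1/11*1/15
= 368/825

368/825


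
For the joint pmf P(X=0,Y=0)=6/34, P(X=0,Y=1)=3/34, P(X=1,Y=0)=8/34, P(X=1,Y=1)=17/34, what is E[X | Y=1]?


P(Y=1) = 20/34
E[X|Y=1] = (0*3 + 1*17)/20 = 17/20

17/20


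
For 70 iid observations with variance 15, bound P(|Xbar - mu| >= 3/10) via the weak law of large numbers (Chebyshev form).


Var(Xbar) = Var(X)/n = 15/70
Chebyshev: P(|Xbar-mu| >= 3/10) <= Var(Xbar)/(3/10)^2 = (3/14)/(9/100) = 50/21
Bound exceeds 1, so trivial bound: 1

1


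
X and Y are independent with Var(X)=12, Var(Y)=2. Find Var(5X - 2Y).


Independence => Cov(X,Y)=0
Var(5X - 2Y) = 5^2*Var(X) + (-2)^2*Var(Y)
= 25*12 + 4*2 = 308

308


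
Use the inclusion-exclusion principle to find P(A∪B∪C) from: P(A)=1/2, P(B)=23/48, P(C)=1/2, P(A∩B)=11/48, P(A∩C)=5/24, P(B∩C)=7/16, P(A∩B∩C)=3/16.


P(A∪B∪C) = P(A)+P(B)+P(C) - P(AB)-P(AC)-P(BC) + P(ABC)
= 1/2+23/48+1/2 - 11/48-5/24-7/16 + 3/16
= 19/24

19/24


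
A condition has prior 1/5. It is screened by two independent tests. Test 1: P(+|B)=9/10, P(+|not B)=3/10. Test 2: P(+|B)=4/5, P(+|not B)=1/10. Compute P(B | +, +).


After test 1: P(+) = 9/10*1/5 + 3/10*4/5 = 21/50
P(B|+) = (9/50)/(21/50) = 3/7
After test 2 (use post1 as new prior): P(+) = 4/5*3/7 + 1/10*4/7 = 2/5
P(B|+,+) = (12/35)/(2/5) = 6/7

6/7


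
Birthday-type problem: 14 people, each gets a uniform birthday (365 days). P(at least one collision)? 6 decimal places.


P(all different) = prod((365-i)/365 for i=0..13) = 0.776897
P(at least one match) = 1 - 0.776897 = 0.223103

0.223103


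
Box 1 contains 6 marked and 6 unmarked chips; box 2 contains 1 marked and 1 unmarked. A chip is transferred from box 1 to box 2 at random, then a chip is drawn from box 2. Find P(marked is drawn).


P(transfer marked) = 6/12 = 1/2; P(transfer unmarked) = 1/2
If marked transferred: Urn II has 2 marked of 3, so P(marked|marked moved) = 2/3
If unmarked transferred: Urn II has 1 marked of 3, so P(marked|unmarked moved) = 1/3
By total probability: P(marked) = 1/2*2/3 + 1/2*1/3 = 1/2

1/2


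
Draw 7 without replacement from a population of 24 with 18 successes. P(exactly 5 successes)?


P(X=5) = C(18,5)*C(6,2) / C(24,7)
= 8568*15 / 346104
= 128520/346104 = 1785/4807

1785/4807


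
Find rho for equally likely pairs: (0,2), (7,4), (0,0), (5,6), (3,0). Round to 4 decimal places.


Cov(X,Y) = 4.4000, Var(X) = 7.6000, Var(Y) = 5.4400
rho = Cov/(sqrt(VarX)*sqrt(VarY)) = 0.6843

0.6843


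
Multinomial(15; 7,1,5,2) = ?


15! = 1307674368000
Denominator: 7!=5040 * 1!=1 * 5!=120 * 2!=2
Coefficient = 1307674368000 / 1209600 = 1081080

1081080


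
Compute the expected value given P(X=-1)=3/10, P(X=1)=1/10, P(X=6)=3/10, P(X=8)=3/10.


E[X] = sum(x * P(x))
= -1*3/10 + 1*1/10 + 6*3/10 + 8*3/10
= 4

4


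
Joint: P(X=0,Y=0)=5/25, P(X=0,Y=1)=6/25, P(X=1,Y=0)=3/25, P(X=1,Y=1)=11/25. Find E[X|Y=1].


P(Y=1) = 17/25
E[X|Y=1] = (0*6 + 1*11)/17 = 11/17

11/17


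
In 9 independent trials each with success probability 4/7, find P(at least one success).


P(at least one) = 1 - P(none)
P(none) = (1 - 4/7)^9 = (3/7)^9 = 19683/40353607
P(at least one) = 1 - 19683/40353607 = 40333924/40353607

40333924/40353607


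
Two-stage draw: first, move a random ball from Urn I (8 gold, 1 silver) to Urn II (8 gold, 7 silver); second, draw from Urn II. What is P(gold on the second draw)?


P(transfer gold) = 8/9; P(transfer silver) = 1/9
If gold transferred: Urn II has 9 gold of 16, so P(gold|gold moved) = 9/16
If silver transferred: Urn II has 8 gold of 16, so P(gold|silver moved) = 1/2
By total probability: P(gold) = 8/9*9/16 + 1/9*1/2 = 5/9

5/9


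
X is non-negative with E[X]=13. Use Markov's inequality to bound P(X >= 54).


Markov: P(X >= a) <= E[X]/a
P(X >= 54) <= 13/54

13/54


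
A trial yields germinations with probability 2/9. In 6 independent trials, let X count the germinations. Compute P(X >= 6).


P(X>=6) = P(X=6)
= 64/531441
= 64/531441

64/531441


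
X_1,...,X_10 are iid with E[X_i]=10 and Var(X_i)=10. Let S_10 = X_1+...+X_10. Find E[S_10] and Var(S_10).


E[S_n] = n*mu = 10*10 = 100
Var(S_n) = n*sigma^2 = 10*10 = 100

E[S_10]=100, Var(S_10)=100


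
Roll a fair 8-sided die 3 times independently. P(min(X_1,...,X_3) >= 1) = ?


P(min >= 1) = P(all X_i >= 1) = (P(X_1 >= 1))^3
= (8/8)^3 = 1^3 = 1

1


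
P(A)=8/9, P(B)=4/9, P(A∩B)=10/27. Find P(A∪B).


P(A∪B) = P(A) + P(B) - P(A∩B)
= 8/9 + 4/9 - 10/27 = 26/27

26/27


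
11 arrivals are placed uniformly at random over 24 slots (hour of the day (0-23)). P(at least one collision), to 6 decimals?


P(all different) = prod((24-i)/24 for i=0..10) = 0.065479
P(at least one match) = 1 - 0.065479 = 0.934521

0.934521


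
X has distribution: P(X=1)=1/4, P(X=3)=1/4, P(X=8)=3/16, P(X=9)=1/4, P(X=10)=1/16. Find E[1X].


E[1X] = sum(g(x)*P(x))
= 1*1/4 + 3*1/4 + 8*3/16 + 9*1/4 + 10*1/16
= 43/8

43/8


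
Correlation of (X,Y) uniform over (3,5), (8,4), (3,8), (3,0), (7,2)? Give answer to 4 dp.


Cov(X,Y) = -1.2400, Var(X) = 4.9600, Var(Y) = 7.3600
rho = Cov/(sqrt(VarX)*sqrt(VarY)) = -0.2052

-0.2052


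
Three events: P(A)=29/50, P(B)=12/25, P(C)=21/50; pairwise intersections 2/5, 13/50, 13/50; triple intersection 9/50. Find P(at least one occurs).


P(A∪B∪C) = P(A)+P(B)+P(C) - P(AB)-P(AC)-P(BC) + P(ABC)
= 29/50+12/25+21/50 - 2/5-13/50-13/50 + 9/50
= 37/50

37/50


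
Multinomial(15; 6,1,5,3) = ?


15! = 1307674368000
Denominator: 6!=720 * 1!=1 * 5!=120 * 3!=6
Coefficient = 1307674368000 / 518400 = 2522520

2522520


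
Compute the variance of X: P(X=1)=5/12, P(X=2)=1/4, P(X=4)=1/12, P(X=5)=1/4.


E[X] = 5/2, E[X^2] = 9
Var(X) = E[X^2] - (E[X])^2 = 9 - (5/2)^2 = 11/4

11/4


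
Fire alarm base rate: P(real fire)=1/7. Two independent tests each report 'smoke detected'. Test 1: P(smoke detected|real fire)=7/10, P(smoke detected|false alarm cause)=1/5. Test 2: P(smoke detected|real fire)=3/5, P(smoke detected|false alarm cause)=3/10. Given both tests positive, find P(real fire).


After test 1: P(+) = 7/10*1/7 + 1/5*6/7 = 19/70
P(B|+) = (1/10)/(19/70) = 7/19
After test 2 (use post1 as new prior): P(+) = 3/5*7/19 + 3/10*12/19 = 39/95
P(B|+,+) = (21/95)/(39/95) = 7/13

7/13


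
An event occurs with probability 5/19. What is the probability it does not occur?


P(A') = 1 - P(A) = 1 - 5/19 = 14/19

14/19


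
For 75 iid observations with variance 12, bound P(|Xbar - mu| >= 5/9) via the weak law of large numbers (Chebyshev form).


Var(Xbar) = Var(X)/n = 12/75
Chebyshev: P(|Xbar-mu| >= 5/9) <= Var(Xbar)/(5/9)^2 = (4/25)/(25/81) = 324/625

324/625


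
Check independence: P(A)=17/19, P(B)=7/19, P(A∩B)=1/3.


P(A)*P(B) = 17/19*7/19 = 119/361
P(A∩B) = 1/3 != 119/361, so not independent

No, A and B are not independent


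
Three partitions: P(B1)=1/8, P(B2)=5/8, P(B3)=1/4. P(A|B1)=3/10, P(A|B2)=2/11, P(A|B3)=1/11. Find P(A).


P(A) = P(A|B1)P(B1) + P(A|B2)P(B2) + P(A|B3)P(B3)
= 3/10*1/8 + 2/11*5/8 + 1/11*1/4
= 3/80 + 5/44 + 1/44 = 153/880

153/880


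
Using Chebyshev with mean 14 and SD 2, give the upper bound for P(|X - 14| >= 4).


k = 4/2 = 2
Chebyshev: P(|X-mu| >= k*sigma) <= 1/k^2 = 1/2^2 = 1/4

1/4


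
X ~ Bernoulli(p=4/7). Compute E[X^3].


For Bernoulli: X in {0,1}
E[X^3] = 0^3*(1-4/7) + 1^3*4/7 = 4/7

4/7


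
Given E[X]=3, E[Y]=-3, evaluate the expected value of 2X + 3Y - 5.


E[2X + 3Y - 5] = 2*E[X] + 3*E[Y] - 5
= (2)*(3) + (3)*(-3) + (-5)
= 6 - 9 - 5 = -8

-8


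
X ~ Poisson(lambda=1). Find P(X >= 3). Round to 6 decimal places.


P(X>=3) = 1 - P(X<=2) = 1 - (e^(-1)*1^0/0! + e^(-1)*1^1/1! + e^(-1)*1^2/2!)
≈ 1 - (0.3678794412 + 0.3678794412 + 0.1839397206)
= 1 - 0.9196986030 = 0.0803013970
≈ 0.080301

0.080301


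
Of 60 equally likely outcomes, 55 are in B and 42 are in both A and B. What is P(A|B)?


P(A|B) = P(A∩B)/P(B) = (42/60)/(55/60) = 42/55

42/55


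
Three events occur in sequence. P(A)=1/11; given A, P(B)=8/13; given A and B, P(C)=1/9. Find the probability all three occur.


P(A∩B∩C) = P(A) * P(B|A) * P(C|A∩B)
= 1/11 * 8/13 * 1/9
= 8/143 * 1/9 = 8/1287

8/1287


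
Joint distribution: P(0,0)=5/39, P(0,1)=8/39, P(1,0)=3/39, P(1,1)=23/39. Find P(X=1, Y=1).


Read from table: P(X=1, Y=1) = 23/39

23/39


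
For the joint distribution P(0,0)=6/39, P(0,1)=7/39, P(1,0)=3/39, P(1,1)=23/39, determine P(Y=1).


P(Y=1) = P(0,1)+P(1,1) = 7/39 + 23/39 = 30/39 = 10/13

10/13


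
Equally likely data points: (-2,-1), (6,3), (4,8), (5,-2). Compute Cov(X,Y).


E[X]=13/4, E[Y]=2, E[XY]=21/2
Cov(X,Y) = E[XY] - E[X]E[Y] = 21/2 - 13/4*2 = 4

4


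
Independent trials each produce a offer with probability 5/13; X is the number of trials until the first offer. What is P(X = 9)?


P(X=9) = (1-p)^8 * p = (8/13)^8 * 5/13
= 16777216/815730721 * 5/13 = 83886080/10604499373

83886080/10604499373


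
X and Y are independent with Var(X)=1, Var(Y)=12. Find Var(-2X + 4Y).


Independence => Cov(X,Y)=0
Var(-2X + 4Y) = (-2)^2*Var(X) + 4^2*Var(Y)
= 4*1 + 16*12 = 196

196


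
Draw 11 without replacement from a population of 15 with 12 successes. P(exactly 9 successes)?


P(X=9) = C(12,9)*C(3,2) / C(15,11)
= 220*3 / 1365
= 660/1365 = 44/91

44/91


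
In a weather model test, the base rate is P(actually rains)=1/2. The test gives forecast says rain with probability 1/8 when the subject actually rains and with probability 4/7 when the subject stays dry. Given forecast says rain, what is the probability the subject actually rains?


P(A) = P(A|B)P(B) + P(A|B')P(B') = 1/8*1/2 + 4/7*1/2 = 39/112
P(B|A) = P(A|B)P(B)/P(A) = (1/16)/(39/112) = 7/39

7/39


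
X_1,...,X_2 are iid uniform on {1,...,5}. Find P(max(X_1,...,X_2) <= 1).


P(max <= 1) = P(all X_i <= 1) = (P(X_1 <= 1))^2
= (1/5)^2 = 1/25

1/25


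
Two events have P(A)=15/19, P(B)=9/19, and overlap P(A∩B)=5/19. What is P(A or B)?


P(A∪B) = P(A) + P(B) - P(A∩B)
= 15/19 + 9/19 - 5/19 = 1

1


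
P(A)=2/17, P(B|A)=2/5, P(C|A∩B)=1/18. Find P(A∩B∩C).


P(A∩B∩C) = P(A) * P(B|A) * P(C|A∩B)
= 2/17 * 2/5 * 1/18
= 4/85 * 1/18 = 2/765

2/765


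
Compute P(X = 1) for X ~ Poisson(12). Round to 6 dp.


P(X=1) = e^(-12) * 12^1 / 1!
≈ 0.000006144212353 * 12 / 1
≈ 0.000074

0.000074


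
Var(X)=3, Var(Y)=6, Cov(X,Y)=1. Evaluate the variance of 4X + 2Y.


Var(4X + 2Y) = 4^2*Var(X) + 2^2*Var(Y) + 2*4*2*Cov(X,Y)
= 16*3 + 4*6 + 16*1
= 48 + 24 + 16 = 88

88


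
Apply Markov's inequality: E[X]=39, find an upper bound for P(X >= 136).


Markov: P(X >= a) <= E[X]/a
P(X >= 136) <= 39/136

39/136


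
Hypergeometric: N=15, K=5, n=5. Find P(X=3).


P(X=3) = C(5,3)*C(10,2) / C(15,5)
= 10*45 / 3003
= 450/3003 = 150/1001

150/1001


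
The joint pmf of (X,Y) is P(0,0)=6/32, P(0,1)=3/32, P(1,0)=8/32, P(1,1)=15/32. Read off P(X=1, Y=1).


Read from table: P(X=1, Y=1) = 15/32

15/32


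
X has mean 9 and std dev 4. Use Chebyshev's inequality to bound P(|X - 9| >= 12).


k = 12/4 = 3
Chebyshev: P(|X-mu| >= k*sigma) <= 1/k^2 = 1/3^2 = 1/9

1/9


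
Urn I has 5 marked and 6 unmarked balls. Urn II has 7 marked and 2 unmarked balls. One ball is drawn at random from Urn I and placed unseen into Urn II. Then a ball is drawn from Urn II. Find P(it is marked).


P(transfer marked) = 5/11; P(transfer unmarked) = 6/11
If marked transferred: Urn II has 8 marked of 10, so P(marked|marked moved) = 4/5
If unmarked transferred: Urn II has 7 marked of 10, so P(marked|unmarked moved) = 7/10
By total probability: P(marked) = 5/11*4/5 + 6/11*7/10 = 41/55

41/55


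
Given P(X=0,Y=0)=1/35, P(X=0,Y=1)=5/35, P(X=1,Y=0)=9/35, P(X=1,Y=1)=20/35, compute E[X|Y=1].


P(Y=1) = 25/35
E[X|Y=1] = (0*5 + 1*20)/25 = 20/25 = 4/5

4/5


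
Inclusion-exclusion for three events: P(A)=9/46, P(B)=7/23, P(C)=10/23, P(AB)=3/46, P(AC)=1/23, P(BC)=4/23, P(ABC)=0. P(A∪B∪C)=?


P(A∪B∪C) = P(A)+P(B)+P(C) - P(AB)-P(AC)-P(BC) + P(ABC)
= 9/46+7/23+10/23 - 3/46-1/23-4/23 + 0
= 15/23

15/23


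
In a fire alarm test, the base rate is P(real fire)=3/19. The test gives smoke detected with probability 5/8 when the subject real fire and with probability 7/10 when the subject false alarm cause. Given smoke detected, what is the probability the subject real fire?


P(A) = P(A|B)P(B) + P(A|B')P(B') = 5/8*3/19 + 7/10*16/19 = 523/760
P(B|A) = P(A|B)P(B)/P(A) = (15/152)/(523/760) = 75/523

75/523


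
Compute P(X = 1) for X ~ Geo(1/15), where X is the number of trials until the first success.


P(X=1) = (1-p)^0 * p = (14/15)^0 * 1/15
= 1 * 1/15 = 1/15

1/15


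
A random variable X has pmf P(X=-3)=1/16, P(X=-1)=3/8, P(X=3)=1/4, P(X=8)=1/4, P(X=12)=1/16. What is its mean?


E[X] = sum(x * P(x))
= -3*1/16 - 1*3/8 + 3*1/4 + 8*1/4 + 12*1/16
= 47/16

47/16


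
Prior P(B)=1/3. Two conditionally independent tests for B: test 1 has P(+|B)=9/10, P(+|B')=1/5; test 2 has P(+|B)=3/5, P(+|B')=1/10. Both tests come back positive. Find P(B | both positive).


After test 1: P(+) = 9/10*1/3 + 1/5*2/3 = 13/30
P(B|+) = (3/10)/(13/30) = 9/13
After test 2 (use post1 as new prior): P(+) = 3/5*9/13 + 1/10*4/13 = 29/65
P(B|+,+) = (27/65)/(29/65) = 27/29

27/29


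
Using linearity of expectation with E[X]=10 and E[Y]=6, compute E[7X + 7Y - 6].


E[7X + 7Y - 6] = 7*E[X] + 7*E[Y] - 6
= (7)*(10) + (7)*(6) + (-6)
= 70 + 42 - 6 = 106

106


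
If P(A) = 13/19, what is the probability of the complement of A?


P(A') = 1 - P(A) = 1 - 13/19 = 6/19

6/19


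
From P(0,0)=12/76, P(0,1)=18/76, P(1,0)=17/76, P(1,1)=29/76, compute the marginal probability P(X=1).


P(X=1) = P(1,0)+P(1,1) = 17/76 + 29/76 = 46/76 = 23/38

23/38


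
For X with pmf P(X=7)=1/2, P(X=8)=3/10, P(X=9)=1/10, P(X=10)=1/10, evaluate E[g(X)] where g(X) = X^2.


E[X^2] = sum(g(x)*P(x))
= 49*1/2 + 64*3/10 + 81*1/10 + 100*1/10
= 309/5

309/5


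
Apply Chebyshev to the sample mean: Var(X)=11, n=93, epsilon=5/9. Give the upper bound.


Var(Xbar) = Var(X)/n = 11/93
Chebyshev: P(|Xbar-mu| >= 5/9) <= Var(Xbar)/(5/9)^2 = (11/93)/(25/81) = 297/775

297/775


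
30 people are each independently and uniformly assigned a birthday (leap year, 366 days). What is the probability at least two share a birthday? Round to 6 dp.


P(all different) = prod((366-i)/366 for i=0..29) = 0.294697
P(at least one match) = 1 - 0.294697 = 0.705303

0.705303


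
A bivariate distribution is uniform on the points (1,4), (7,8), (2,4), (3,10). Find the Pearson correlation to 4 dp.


Cov(X,Y) = 3.3750, Var(X) = 5.1875, Var(Y) = 6.7500
rho = Cov/(sqrt(VarX)*sqrt(VarY)) = 0.5704

0.5704


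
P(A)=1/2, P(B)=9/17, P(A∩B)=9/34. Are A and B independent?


P(A)*P(B) = 1/2*9/17 = 9/34
P(A∩B) = 9/34, which equals P(A)P(B), so independent

Yes, A and B are independent


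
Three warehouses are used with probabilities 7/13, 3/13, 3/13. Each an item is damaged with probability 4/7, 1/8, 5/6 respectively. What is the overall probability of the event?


P(A) = P(A|B1)P(B1) + P(A|B2)P(B2) + P(A|B3)P(B3)
= 4/7*7/13 + 1/8*3/13 + 5/6*3/13
= 4/13 + 3/104 + 5/26 = 55/104

55/104


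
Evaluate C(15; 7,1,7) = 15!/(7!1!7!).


15! = 1307674368000
Denominator: 7!=5040 * 1!=1 * 7!=5040
Coefficient = 1307674368000 / 25401600 = 51480

51480


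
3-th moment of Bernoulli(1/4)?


For Bernoulli: X in {0,1}
E[X^3] = 0^3*(1-1/4) + 1^3*1/4 = 1/4

1/4


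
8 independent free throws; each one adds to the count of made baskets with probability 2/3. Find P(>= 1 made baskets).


P(at least one) = 1 - P(none)
P(none) = (1 - 2/3)^8 = (1/3)^8 = 1/6561
P(at least one) = 1 - 1/6561 = 6560/6561

6560/6561


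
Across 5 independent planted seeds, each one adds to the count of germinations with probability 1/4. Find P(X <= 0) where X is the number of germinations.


P(X<=0) = P(X=0)
= 243/1024
= 243/1024

243/1024
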